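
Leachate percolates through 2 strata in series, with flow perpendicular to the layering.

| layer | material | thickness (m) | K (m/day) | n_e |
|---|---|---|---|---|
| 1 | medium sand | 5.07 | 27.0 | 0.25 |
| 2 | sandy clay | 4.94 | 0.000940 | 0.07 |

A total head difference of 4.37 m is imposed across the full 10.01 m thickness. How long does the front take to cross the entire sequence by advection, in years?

With flow normal to the layers, continuity requires the same specific discharge q through every layer.
Σ(b_i/K_i) = 5.07/27.0 + 4.94/0.000940 = 5256 d.
q = Δh / Σ(b_i/K_i) = 4.37 / 5256 = 0.0008315 m/day.
In each layer the seepage velocity is v_i = q/n_i, so the layer transit time is t_i = b_i·n_i / q:
  layer 1 (medium sand): t_1 = 5.07 × 0.25 / 0.0008315 = 1524 d
  layer 2 (sandy clay): t_2 = 4.94 × 0.07 / 0.0008315 = 415.9 d
Total t = Σ t_i = 1940 days = 5.312 years.

5.31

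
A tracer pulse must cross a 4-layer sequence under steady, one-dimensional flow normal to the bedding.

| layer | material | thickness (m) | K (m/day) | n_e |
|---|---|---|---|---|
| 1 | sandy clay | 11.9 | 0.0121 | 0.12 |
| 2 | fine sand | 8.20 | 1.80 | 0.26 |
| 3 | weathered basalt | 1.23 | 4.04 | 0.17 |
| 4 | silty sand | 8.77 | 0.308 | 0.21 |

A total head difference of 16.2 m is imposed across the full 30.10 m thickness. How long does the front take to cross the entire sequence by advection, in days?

352

With flow normal to the layers, continuity requires the same specific discharge q through every layer.
Σ(b_i/K_i) = 11.9/0.0121 + 8.20/1.80 + 1.23/4.04 + 8.77/0.308 = 1017 d.
q = Δh / Σ(b_i/K_i) = 16.2 / 1017 = 0.01593 m/day.
In each layer the seepage velocity is v_i = q/n_i, so the layer transit time is t_i = b_i·n_i / q:
  layer 1 (sandy clay): t_1 = 11.9 × 0.12 / 0.01593 = 89.63 d
  layer 2 (fine sand): t_2 = 8.20 × 0.26 / 0.01593 = 133.8 d
  layer 3 (weathered basalt): t_3 = 1.23 × 0.17 / 0.01593 = 13.12 d
  layer 4 (silty sand): t_4 = 8.77 × 0.21 / 0.01593 = 115.6 d
Total t = Σ t_i = 352.2 days.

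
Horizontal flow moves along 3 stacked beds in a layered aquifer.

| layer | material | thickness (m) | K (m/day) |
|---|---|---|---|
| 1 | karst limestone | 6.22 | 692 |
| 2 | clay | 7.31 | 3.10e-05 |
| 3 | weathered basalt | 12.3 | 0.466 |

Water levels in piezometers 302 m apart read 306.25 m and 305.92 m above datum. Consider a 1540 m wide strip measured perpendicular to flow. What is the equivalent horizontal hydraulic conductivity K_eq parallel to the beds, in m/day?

167

Flow is parallel to layering, so each bed carries its own Darcy discharge and the transmissivities add.
Σ(K_i·b_i) = 692×6.22 + 3.10e-05×7.31 + 0.466×12.3 = 4310 m²/day.
Total thickness b = 25.83 m, so K_eq = Σ(K_i·b_i)/b = 166.9 m/day.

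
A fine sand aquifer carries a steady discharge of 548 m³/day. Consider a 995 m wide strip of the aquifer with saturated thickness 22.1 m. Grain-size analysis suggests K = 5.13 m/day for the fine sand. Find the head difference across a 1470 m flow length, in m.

Cross-sectional area A = 995 × 22.1 = 21990 m².
From Q = K·A·i, i = Q / (K·A) = 548 / (5.130 × 21990) = 0.004858.
Head loss Δh = i · L = 0.004858 × 1470 = 7.141 m.

7.14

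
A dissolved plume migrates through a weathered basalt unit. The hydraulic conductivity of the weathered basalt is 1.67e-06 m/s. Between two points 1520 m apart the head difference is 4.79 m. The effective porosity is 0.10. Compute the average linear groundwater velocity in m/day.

0.00455

Convert K: 1.67e-06 m/s × 86400 = 0.1443 m/day.
Hydraulic gradient i = Δh / L = 4.79 / 1520 = 0.003151.
Darcy flux q = K · i = 0.1443 × 0.003151 = 0.0004547 m/day.
Seepage velocity v = q / n_e = 0.0004547 / 0.10 = 0.004547 m/day.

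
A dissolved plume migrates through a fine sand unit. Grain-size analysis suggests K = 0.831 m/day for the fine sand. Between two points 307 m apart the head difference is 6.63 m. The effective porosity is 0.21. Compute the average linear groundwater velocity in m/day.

0.0855

Hydraulic gradient i = Δh / L = 6.63 / 307 = 0.02160.
Darcy flux q = K · i = 0.8310 × 0.02160 = 0.01795 m/day.
Seepage velocity v = q / n_e = 0.01795 / 0.21 = 0.08546 m/day.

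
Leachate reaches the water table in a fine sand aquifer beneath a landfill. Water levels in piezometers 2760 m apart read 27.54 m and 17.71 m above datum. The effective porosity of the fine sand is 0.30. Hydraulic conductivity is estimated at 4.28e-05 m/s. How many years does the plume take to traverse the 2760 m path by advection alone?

172

Convert K: 4.28e-05 m/s × 86400 = 3.698 m/day.
Hydraulic gradient i = (27.54 − 17.71) / 2760 = 9.83 / 2760 = 0.003562.
Darcy flux q = K · i = 3.698 × 0.003562 = 0.01317 m/day.
Seepage velocity v = q / n_e = 0.01317 / 0.30 = 0.04390 m/day.
Travel time t = L / v = 2760 / 0.04390 = 62868 days = 172.1 years.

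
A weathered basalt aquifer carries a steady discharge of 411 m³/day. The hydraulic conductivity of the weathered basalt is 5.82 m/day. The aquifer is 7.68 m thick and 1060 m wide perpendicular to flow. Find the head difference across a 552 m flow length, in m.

4.79

Cross-sectional area A = 1060 × 7.68 = 8141 m².
From Q = K·A·i, i = Q / (K·A) = 411 / (5.820 × 8141) = 0.008675.
Head loss Δh = i · L = 0.008675 × 552 = 4.788 m.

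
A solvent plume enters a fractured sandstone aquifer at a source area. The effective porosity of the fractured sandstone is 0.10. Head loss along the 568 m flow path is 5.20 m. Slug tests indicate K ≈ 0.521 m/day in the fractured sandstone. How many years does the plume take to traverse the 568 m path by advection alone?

Hydraulic gradient i = Δh / L = 5.20 / 568 = 0.009155.
Darcy flux q = K · i = 0.5210 × 0.009155 = 0.004770 m/day.
Seepage velocity v = q / n_e = 0.004770 / 0.10 = 0.04770 m/day.
Travel time t = L / v = 568 / 0.04770 = 11908 days = 32.60 years.

32.6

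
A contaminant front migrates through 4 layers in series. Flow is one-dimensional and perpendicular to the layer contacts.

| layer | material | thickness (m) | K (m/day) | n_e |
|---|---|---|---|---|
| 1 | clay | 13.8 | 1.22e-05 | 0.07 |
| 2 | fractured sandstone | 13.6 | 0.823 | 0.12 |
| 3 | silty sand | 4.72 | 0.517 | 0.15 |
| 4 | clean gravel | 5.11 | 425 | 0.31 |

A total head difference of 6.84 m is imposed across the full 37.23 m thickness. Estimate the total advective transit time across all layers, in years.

2210

With flow normal to the layers, continuity requires the same specific discharge q through every layer.
Σ(b_i/K_i) = 13.8/1.22e-05 + 13.6/0.823 + 4.72/0.517 + 5.11/425 = 1.131e+06 d.
q = Δh / Σ(b_i/K_i) = 6.84 / 1.131e+06 = 6.047e-06 m/day.
In each layer the seepage velocity is v_i = q/n_i, so the layer transit time is t_i = b_i·n_i / q:
  layer 1 (clay): t_1 = 13.8 × 0.07 / 6.047e-06 = 1.598e+05 d
  layer 2 (fractured sandstone): t_2 = 13.6 × 0.12 / 6.047e-06 = 2.699e+05 d
  layer 3 (silty sand): t_3 = 4.72 × 0.15 / 6.047e-06 = 1.171e+05 d
  layer 4 (clean gravel): t_4 = 5.11 × 0.31 / 6.047e-06 = 2.620e+05 d
Total t = Σ t_i = 8.087e+05 days = 2214 years.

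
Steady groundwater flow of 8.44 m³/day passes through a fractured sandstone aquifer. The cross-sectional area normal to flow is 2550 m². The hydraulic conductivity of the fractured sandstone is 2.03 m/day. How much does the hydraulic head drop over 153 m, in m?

0.249

From Q = K·A·i, i = Q / (K·A) = 8.44 / (2.030 × 2550) = 0.001630.
Head loss Δh = i · L = 0.001630 × 153 = 0.2495 m.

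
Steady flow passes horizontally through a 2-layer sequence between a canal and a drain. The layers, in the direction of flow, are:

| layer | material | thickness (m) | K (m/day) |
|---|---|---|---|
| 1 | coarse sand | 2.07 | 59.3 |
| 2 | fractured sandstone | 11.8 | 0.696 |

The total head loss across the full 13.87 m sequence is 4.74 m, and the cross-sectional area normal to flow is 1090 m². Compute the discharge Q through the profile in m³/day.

Flow is perpendicular to layering, so the layers act in series and the equivalent K is the thickness-weighted harmonic mean.
Total thickness L = 2.07 + 11.8 = 13.87 m.
Σ(b_i/K_i) = 2.07/59.3 + 11.8/0.696 = 16.99 d.
K_eq = L / Σ(b_i/K_i) = 13.87 / 16.99 = 0.8164 m/day.
Q = K_eq · A · (Δh/L) = 0.8164 × 1090 × (4.74/13.87) = 304.1 m³/day.

304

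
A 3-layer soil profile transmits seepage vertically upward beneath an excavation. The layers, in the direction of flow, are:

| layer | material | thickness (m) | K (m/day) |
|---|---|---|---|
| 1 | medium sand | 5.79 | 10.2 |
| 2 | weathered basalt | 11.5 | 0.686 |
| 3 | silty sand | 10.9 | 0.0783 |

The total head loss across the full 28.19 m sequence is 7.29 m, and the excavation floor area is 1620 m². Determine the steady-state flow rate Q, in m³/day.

Flow is perpendicular to layering, so the layers act in series and the equivalent K is the thickness-weighted harmonic mean.
Total thickness L = 5.79 + 11.5 + 10.9 = 28.19 m.
Σ(b_i/K_i) = 5.79/10.2 + 11.5/0.686 + 10.9/0.0783 = 156.5 d.
K_eq = L / Σ(b_i/K_i) = 28.19 / 156.5 = 0.1801 m/day.
Q = K_eq · A · (Δh/L) = 0.1801 × 1620 × (7.29/28.19) = 75.44 m³/day.

75.4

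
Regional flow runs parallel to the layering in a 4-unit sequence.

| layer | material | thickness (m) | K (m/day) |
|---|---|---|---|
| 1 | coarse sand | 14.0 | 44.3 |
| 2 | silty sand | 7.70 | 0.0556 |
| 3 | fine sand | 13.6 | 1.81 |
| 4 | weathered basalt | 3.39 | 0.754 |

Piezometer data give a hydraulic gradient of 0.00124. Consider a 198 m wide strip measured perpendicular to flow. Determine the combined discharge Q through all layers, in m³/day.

Flow is parallel to layering, so each bed carries its own Darcy discharge and the transmissivities add.
Σ(K_i·b_i) = 44.3×14.0 + 0.0556×7.70 + 1.81×13.6 + 0.754×3.39 = 647.8 m²/day.
Hydraulic gradient i = 0.00124.
Q = Σ(K_i·b_i) · W · i = 647.8 × 198 × 0.001240 = 159.0 m³/day.

159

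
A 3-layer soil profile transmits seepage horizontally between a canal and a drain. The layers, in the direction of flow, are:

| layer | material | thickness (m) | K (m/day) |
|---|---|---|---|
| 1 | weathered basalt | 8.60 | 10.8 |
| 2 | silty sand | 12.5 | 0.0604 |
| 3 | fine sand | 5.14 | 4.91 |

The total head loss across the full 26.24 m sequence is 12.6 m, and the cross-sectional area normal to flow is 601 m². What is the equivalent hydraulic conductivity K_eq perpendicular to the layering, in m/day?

Flow is perpendicular to layering, so the layers act in series and the equivalent K is the thickness-weighted harmonic mean.
Total thickness L = 8.60 + 12.5 + 5.14 = 26.24 m.
Σ(b_i/K_i) = 8.60/10.8 + 12.5/0.0604 + 5.14/4.91 = 208.8 d.
K_eq = L / Σ(b_i/K_i) = 26.24 / 208.8 = 0.1257 m/day.

0.126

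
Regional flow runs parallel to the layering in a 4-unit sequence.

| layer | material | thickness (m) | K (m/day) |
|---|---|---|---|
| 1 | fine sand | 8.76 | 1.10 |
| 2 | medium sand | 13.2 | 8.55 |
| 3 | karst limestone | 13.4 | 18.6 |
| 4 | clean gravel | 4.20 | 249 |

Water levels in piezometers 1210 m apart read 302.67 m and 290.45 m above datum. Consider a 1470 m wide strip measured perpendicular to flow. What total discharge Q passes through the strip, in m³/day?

Flow is parallel to layering, so each bed carries its own Darcy discharge and the transmissivities add.
Σ(K_i·b_i) = 1.10×8.76 + 8.55×13.2 + 18.6×13.4 + 249×4.20 = 1418 m²/day.
Hydraulic gradient i = (302.67 − 290.45) / 1210 = 12.22 / 1210 = 0.01010.
Q = Σ(K_i·b_i) · W · i = 1418 × 1470 × 0.01010 = 21044 m³/day.

21000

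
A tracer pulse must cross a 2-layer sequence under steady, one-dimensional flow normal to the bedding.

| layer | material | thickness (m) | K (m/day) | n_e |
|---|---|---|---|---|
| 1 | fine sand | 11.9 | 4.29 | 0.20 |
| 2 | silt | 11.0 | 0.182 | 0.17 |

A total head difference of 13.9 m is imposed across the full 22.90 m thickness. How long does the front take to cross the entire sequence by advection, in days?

With flow normal to the layers, continuity requires the same specific discharge q through every layer.
Σ(b_i/K_i) = 11.9/4.29 + 11.0/0.182 = 63.21 d.
q = Δh / Σ(b_i/K_i) = 13.9 / 63.21 = 0.2199 m/day.
In each layer the seepage velocity is v_i = q/n_i, so the layer transit time is t_i = b_i·n_i / q:
  layer 1 (fine sand): t_1 = 11.9 × 0.20 / 0.2199 = 10.82 d
  layer 2 (silt): t_2 = 11.0 × 0.17 / 0.2199 = 8.504 d
Total t = Σ t_i = 19.33 days.

19.3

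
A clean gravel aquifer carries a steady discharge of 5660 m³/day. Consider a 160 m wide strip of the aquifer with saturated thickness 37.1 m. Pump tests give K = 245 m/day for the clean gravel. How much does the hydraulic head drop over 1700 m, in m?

6.62

Cross-sectional area A = 160 × 37.1 = 5936 m².
From Q = K·A·i, i = Q / (K·A) = 5660 / (245.0 × 5936) = 0.003892.
Head loss Δh = i · L = 0.003892 × 1700 = 6.616 m.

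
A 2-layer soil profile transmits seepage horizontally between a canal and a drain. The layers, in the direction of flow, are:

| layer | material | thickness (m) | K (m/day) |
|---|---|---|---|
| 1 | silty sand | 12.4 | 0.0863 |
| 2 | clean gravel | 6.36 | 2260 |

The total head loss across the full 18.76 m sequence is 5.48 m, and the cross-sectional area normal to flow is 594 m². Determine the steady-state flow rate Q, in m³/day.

22.7

Flow is perpendicular to layering, so the layers act in series and the equivalent K is the thickness-weighted harmonic mean.
Total thickness L = 12.4 + 6.36 = 18.76 m.
Σ(b_i/K_i) = 12.4/0.0863 + 6.36/2260 = 143.7 d.
K_eq = L / Σ(b_i/K_i) = 18.76 / 143.7 = 0.1306 m/day.
Q = K_eq · A · (Δh/L) = 0.1306 × 594 × (5.48/18.76) = 22.65 m³/day.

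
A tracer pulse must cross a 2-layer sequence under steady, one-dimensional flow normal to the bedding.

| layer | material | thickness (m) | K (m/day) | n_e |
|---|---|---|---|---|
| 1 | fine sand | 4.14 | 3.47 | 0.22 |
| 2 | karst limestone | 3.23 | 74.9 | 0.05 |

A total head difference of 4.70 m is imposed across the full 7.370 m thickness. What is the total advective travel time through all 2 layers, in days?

0.282

With flow normal to the layers, continuity requires the same specific discharge q through every layer.
Σ(b_i/K_i) = 4.14/3.47 + 3.23/74.9 = 1.236 d.
q = Δh / Σ(b_i/K_i) = 4.70 / 1.236 = 3.802 m/day.
In each layer the seepage velocity is v_i = q/n_i, so the layer transit time is t_i = b_i·n_i / q:
  layer 1 (fine sand): t_1 = 4.14 × 0.22 / 3.802 = 0.2396 d
  layer 2 (karst limestone): t_2 = 3.23 × 0.05 / 3.802 = 0.04248 d
Total t = Σ t_i = 0.2820 days.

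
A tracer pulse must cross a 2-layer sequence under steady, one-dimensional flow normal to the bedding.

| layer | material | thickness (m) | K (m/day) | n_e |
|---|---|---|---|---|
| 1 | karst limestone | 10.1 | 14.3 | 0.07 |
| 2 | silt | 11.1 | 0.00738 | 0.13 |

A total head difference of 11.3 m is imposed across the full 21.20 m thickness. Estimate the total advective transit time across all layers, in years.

With flow normal to the layers, continuity requires the same specific discharge q through every layer.
Σ(b_i/K_i) = 10.1/14.3 + 11.1/0.00738 = 1505 d.
q = Δh / Σ(b_i/K_i) = 11.3 / 1505 = 0.007509 m/day.
In each layer the seepage velocity is v_i = q/n_i, so the layer transit time is t_i = b_i·n_i / q:
  layer 1 (karst limestone): t_1 = 10.1 × 0.07 / 0.007509 = 94.15 d
  layer 2 (silt): t_2 = 11.1 × 0.13 / 0.007509 = 192.2 d
Total t = Σ t_i = 286.3 days = 0.7839 years.

0.784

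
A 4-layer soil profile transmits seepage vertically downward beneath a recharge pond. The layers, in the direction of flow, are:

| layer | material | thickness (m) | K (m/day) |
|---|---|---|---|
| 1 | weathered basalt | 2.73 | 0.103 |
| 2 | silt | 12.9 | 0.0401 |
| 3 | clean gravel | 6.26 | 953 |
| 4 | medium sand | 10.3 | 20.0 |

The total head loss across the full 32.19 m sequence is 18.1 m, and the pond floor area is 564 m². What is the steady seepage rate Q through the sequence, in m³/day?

29.3

Flow is perpendicular to layering, so the layers act in series and the equivalent K is the thickness-weighted harmonic mean.
Total thickness L = 2.73 + 12.9 + 6.26 + 10.3 = 32.19 m.
Σ(b_i/K_i) = 2.73/0.103 + 12.9/0.0401 + 6.26/953 + 10.3/20.0 = 348.7 d.
K_eq = L / Σ(b_i/K_i) = 32.19 / 348.7 = 0.09231 m/day.
Q = K_eq · A · (Δh/L) = 0.09231 × 564 × (18.1/32.19) = 29.27 m³/day.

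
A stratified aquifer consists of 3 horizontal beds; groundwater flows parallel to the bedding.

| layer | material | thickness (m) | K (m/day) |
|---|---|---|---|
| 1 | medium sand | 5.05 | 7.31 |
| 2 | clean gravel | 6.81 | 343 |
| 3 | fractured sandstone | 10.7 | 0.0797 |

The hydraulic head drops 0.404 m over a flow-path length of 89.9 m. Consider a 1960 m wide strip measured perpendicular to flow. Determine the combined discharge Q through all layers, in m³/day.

20900

Flow is parallel to layering, so each bed carries its own Darcy discharge and the transmissivities add.
Σ(K_i·b_i) = 7.31×5.05 + 343×6.81 + 0.0797×10.7 = 2374 m²/day.
Hydraulic gradient i = Δh / L = 0.404 / 89.9 = 0.004494.
Q = Σ(K_i·b_i) · W · i = 2374 × 1960 × 0.004494 = 20907 m³/day.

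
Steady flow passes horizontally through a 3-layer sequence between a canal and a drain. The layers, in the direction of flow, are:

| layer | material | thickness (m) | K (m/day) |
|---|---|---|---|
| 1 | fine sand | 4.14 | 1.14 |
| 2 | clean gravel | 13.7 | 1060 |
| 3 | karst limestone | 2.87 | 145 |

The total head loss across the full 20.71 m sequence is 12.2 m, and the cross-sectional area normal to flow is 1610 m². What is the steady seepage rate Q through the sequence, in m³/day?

Flow is perpendicular to layering, so the layers act in series and the equivalent K is the thickness-weighted harmonic mean.
Total thickness L = 4.14 + 13.7 + 2.87 = 20.71 m.
Σ(b_i/K_i) = 4.14/1.14 + 13.7/1060 + 2.87/145 = 3.664 d.
K_eq = L / Σ(b_i/K_i) = 20.71 / 3.664 = 5.652 m/day.
Q = K_eq · A · (Δh/L) = 5.652 × 1610 × (12.2/20.71) = 5360 m³/day.

5360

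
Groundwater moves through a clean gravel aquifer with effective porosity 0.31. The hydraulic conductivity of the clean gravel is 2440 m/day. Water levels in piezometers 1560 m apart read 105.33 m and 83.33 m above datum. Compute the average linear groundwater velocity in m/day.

Hydraulic gradient i = (105.33 − 83.33) / 1560 = 22 / 1560 = 0.01410.
Darcy flux q = K · i = 2440 × 0.01410 = 34.41 m/day.
Seepage velocity v = q / n_e = 34.41 / 0.31 = 111.0 m/day.

111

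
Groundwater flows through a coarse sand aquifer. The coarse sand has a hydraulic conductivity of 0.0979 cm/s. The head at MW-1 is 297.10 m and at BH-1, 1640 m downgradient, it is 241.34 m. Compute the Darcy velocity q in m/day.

Convert K: 0.0979 cm/s × 864 = 84.59 m/day.
Hydraulic gradient i = (297.10 − 241.34) / 1640 = 55.76 / 1640 = 0.03400.
Specific discharge q = K · i = 84.59 × 0.03400 = 2.876 m/day.

2.88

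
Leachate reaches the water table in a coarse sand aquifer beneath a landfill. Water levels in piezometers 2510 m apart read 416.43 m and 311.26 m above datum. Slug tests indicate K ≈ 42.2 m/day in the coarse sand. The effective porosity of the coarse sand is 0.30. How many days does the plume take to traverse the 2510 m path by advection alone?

426

Hydraulic gradient i = (416.43 − 311.26) / 2510 = 105.17 / 2510 = 0.04190.
Darcy flux q = K · i = 42.20 × 0.04190 = 1.768 m/day.
Seepage velocity v = q / n_e = 1.768 / 0.30 = 5.894 m/day.
Travel time t = L / v = 2510 / 5.894 = 425.9 days.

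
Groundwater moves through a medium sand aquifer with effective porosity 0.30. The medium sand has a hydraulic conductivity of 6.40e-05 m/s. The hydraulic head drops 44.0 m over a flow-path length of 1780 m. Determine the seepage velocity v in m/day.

Convert K: 6.40e-05 m/s × 86400 = 5.530 m/day.
Hydraulic gradient i = Δh / L = 44.0 / 1780 = 0.02472.
Darcy flux q = K · i = 5.530 × 0.02472 = 0.1367 m/day.
Seepage velocity v = q / n_e = 0.1367 / 0.30 = 0.4556 m/day.

0.456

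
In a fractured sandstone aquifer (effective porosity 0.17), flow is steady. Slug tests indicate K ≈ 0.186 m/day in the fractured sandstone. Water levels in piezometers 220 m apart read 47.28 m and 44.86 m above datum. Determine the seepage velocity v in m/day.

Hydraulic gradient i = (47.28 − 44.86) / 220 = 2.42 / 220 = 0.01100.
Darcy flux q = K · i = 0.1860 × 0.01100 = 0.002046 m/day.
Seepage velocity v = q / n_e = 0.002046 / 0.17 = 0.01204 m/day.

0.0120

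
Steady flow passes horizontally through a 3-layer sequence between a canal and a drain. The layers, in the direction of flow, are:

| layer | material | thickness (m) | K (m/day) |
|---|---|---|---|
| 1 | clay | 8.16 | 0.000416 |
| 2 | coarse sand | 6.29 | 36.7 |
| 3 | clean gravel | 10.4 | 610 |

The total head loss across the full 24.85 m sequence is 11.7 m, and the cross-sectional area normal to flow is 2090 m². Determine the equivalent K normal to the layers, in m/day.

0.00127

Flow is perpendicular to layering, so the layers act in series and the equivalent K is the thickness-weighted harmonic mean.
Total thickness L = 8.16 + 6.29 + 10.4 = 24.85 m.
Σ(b_i/K_i) = 8.16/0.000416 + 6.29/36.7 + 10.4/610 = 19616 d.
K_eq = L / Σ(b_i/K_i) = 24.85 / 19616 = 0.001267 m/day.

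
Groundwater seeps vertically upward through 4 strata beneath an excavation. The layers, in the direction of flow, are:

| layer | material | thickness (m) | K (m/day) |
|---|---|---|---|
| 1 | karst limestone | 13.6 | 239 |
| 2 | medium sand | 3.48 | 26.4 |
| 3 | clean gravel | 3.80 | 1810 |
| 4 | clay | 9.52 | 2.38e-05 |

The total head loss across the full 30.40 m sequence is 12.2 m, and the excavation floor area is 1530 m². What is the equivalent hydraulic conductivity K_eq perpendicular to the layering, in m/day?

Flow is perpendicular to layering, so the layers act in series and the equivalent K is the thickness-weighted harmonic mean.
Total thickness L = 13.6 + 3.48 + 3.80 + 9.52 = 30.40 m.
Σ(b_i/K_i) = 13.6/239 + 3.48/26.4 + 3.80/1810 + 9.52/2.38e-05 = 4.000e+05 d.
K_eq = L / Σ(b_i/K_i) = 30.40 / 4.000e+05 = 7.600e-05 m/day.

7.60e-05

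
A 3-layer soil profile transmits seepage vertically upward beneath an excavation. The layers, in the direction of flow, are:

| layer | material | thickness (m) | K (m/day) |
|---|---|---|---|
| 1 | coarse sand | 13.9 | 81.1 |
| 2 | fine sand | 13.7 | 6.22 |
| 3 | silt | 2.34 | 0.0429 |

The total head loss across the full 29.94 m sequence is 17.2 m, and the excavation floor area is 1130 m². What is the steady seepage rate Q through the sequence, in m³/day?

341

Flow is perpendicular to layering, so the layers act in series and the equivalent K is the thickness-weighted harmonic mean.
Total thickness L = 13.9 + 13.7 + 2.34 = 29.94 m.
Σ(b_i/K_i) = 13.9/81.1 + 13.7/6.22 + 2.34/0.0429 = 56.92 d.
K_eq = L / Σ(b_i/K_i) = 29.94 / 56.92 = 0.5260 m/day.
Q = K_eq · A · (Δh/L) = 0.5260 × 1130 × (17.2/29.94) = 341.5 m³/day.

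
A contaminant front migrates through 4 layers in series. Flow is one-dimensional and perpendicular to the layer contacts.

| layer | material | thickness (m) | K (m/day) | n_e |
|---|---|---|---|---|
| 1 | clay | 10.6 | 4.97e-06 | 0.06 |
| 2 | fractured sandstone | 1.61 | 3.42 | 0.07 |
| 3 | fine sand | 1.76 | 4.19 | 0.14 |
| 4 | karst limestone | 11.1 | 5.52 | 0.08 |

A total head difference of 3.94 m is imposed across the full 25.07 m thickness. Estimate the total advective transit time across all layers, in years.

2790

With flow normal to the layers, continuity requires the same specific discharge q through every layer.
Σ(b_i/K_i) = 10.6/4.97e-06 + 1.61/3.42 + 1.76/4.19 + 11.1/5.52 = 2.133e+06 d.
q = Δh / Σ(b_i/K_i) = 3.94 / 2.133e+06 = 1.847e-06 m/day.
In each layer the seepage velocity is v_i = q/n_i, so the layer transit time is t_i = b_i·n_i / q:
  layer 1 (clay): t_1 = 10.6 × 0.06 / 1.847e-06 = 3.443e+05 d
  layer 2 (fractured sandstone): t_2 = 1.61 × 0.07 / 1.847e-06 = 61007 d
  layer 3 (fine sand): t_3 = 1.76 × 0.14 / 1.847e-06 = 1.334e+05 d
  layer 4 (karst limestone): t_4 = 11.1 × 0.08 / 1.847e-06 = 4.807e+05 d
Total t = Σ t_i = 1.019e+06 days = 2791 years.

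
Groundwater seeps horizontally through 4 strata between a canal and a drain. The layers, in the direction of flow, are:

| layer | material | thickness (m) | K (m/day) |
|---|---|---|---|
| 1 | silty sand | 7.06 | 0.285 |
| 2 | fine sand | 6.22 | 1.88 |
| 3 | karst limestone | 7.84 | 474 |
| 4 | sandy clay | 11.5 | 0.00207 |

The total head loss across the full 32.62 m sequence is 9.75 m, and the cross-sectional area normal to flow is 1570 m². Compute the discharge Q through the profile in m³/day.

Flow is perpendicular to layering, so the layers act in series and the equivalent K is the thickness-weighted harmonic mean.
Total thickness L = 7.06 + 6.22 + 7.84 + 11.5 = 32.62 m.
Σ(b_i/K_i) = 7.06/0.285 + 6.22/1.88 + 7.84/474 + 11.5/0.00207 = 5584 d.
K_eq = L / Σ(b_i/K_i) = 32.62 / 5584 = 0.005842 m/day.
Q = K_eq · A · (Δh/L) = 0.005842 × 1570 × (9.75/32.62) = 2.741 m³/day.

2.74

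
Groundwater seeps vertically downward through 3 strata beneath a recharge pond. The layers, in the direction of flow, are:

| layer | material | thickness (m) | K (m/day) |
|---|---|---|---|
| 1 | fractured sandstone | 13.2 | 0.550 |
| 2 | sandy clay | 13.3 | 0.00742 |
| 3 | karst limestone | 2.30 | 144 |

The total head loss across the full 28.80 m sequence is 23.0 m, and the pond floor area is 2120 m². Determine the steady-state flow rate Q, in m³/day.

26.8

Flow is perpendicular to layering, so the layers act in series and the equivalent K is the thickness-weighted harmonic mean.
Total thickness L = 13.2 + 13.3 + 2.30 = 28.80 m.
Σ(b_i/K_i) = 13.2/0.550 + 13.3/0.00742 + 2.30/144 = 1816 d.
K_eq = L / Σ(b_i/K_i) = 28.80 / 1816 = 0.01585 m/day.
Q = K_eq · A · (Δh/L) = 0.01585 × 2120 × (23.0/28.80) = 26.84 m³/day.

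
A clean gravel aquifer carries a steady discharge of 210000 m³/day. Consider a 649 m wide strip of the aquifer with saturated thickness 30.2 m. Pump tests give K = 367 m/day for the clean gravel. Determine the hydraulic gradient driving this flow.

0.0292

Cross-sectional area A = 649 × 30.2 = 19600 m².
From Q = K·A·i, i = Q / (K·A) = 210000 / (367.0 × 19600) = 0.02919.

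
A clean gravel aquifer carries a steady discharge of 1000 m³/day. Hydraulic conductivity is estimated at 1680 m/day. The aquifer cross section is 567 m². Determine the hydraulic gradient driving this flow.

0.00105

From Q = K·A·i, i = Q / (K·A) = 1000 / (1680 × 567.0) = 0.001050.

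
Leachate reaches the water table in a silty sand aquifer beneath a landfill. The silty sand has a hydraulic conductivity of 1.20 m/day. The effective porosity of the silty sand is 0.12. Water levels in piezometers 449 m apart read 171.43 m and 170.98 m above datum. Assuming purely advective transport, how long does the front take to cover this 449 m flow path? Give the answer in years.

123

Hydraulic gradient i = (171.43 − 170.98) / 449 = 0.45 / 449 = 0.001002.
Darcy flux q = K · i = 1.200 × 0.001002 = 0.001203 m/day.
Seepage velocity v = q / n_e = 0.001203 / 0.12 = 0.01002 m/day.
Travel time t = L / v = 449 / 0.01002 = 44800 days = 122.7 years.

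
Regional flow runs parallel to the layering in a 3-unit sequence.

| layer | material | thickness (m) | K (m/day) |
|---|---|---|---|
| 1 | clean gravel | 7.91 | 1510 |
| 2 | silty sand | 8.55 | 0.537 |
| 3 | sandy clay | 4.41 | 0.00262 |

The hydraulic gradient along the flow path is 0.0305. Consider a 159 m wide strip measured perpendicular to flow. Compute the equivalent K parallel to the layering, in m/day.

573

Flow is parallel to layering, so each bed carries its own Darcy discharge and the transmissivities add.
Σ(K_i·b_i) = 1510×7.91 + 0.537×8.55 + 0.00262×4.41 = 11949 m²/day.
Total thickness b = 20.87 m, so K_eq = Σ(K_i·b_i)/b = 572.5 m/day.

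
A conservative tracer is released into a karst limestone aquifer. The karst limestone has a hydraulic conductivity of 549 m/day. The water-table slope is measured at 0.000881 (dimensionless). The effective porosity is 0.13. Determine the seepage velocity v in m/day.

Hydraulic gradient i = 0.000881.
Darcy flux q = K · i = 549.0 × 0.0008810 = 0.4837 m/day.
Seepage velocity v = q / n_e = 0.4837 / 0.13 = 3.721 m/day.

3.72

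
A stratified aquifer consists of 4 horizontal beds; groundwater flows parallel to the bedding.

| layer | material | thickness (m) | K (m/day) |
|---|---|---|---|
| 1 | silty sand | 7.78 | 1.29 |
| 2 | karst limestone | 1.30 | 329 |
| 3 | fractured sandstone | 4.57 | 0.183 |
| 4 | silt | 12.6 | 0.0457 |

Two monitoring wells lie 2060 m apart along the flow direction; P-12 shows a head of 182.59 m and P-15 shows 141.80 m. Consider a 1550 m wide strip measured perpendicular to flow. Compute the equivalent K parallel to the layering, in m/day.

Flow is parallel to layering, so each bed carries its own Darcy discharge and the transmissivities add.
Σ(K_i·b_i) = 1.29×7.78 + 329×1.30 + 0.183×4.57 + 0.0457×12.6 = 439.1 m²/day.
Total thickness b = 26.25 m, so K_eq = Σ(K_i·b_i)/b = 16.73 m/day.

16.7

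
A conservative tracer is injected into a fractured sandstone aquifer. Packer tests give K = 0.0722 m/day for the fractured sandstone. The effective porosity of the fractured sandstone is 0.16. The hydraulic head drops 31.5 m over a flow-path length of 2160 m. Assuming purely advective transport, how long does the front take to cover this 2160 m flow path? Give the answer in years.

899

Hydraulic gradient i = Δh / L = 31.5 / 2160 = 0.01458.
Darcy flux q = K · i = 0.07220 × 0.01458 = 0.001053 m/day.
Seepage velocity v = q / n_e = 0.001053 / 0.16 = 0.006581 m/day.
Travel time t = L / v = 2160 / 0.006581 = 3.282e+05 days = 898.6 years.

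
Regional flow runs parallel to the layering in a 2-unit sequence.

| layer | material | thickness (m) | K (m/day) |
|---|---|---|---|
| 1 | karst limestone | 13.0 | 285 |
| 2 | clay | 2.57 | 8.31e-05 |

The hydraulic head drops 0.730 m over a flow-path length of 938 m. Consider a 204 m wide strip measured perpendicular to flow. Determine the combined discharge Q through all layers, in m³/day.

588

Flow is parallel to layering, so each bed carries its own Darcy discharge and the transmissivities add.
Σ(K_i·b_i) = 285×13.0 + 8.31e-05×2.57 = 3705 m²/day.
Hydraulic gradient i = Δh / L = 0.730 / 938 = 0.0007783.
Q = Σ(K_i·b_i) · W · i = 3705 × 204 × 0.0007783 = 588.2 m³/day.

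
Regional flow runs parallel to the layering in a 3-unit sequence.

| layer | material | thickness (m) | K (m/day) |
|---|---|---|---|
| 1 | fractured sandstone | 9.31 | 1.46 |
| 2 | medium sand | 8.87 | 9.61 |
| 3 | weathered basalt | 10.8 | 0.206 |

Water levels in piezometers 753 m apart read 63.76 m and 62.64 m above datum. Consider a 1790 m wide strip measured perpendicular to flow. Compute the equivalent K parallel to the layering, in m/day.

3.49

Flow is parallel to layering, so each bed carries its own Darcy discharge and the transmissivities add.
Σ(K_i·b_i) = 1.46×9.31 + 9.61×8.87 + 0.206×10.8 = 101.1 m²/day.
Total thickness b = 28.98 m, so K_eq = Σ(K_i·b_i)/b = 3.487 m/day.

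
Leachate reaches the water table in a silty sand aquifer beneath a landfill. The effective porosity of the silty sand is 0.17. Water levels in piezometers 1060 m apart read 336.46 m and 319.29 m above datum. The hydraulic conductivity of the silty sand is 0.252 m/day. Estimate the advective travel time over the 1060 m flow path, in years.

Hydraulic gradient i = (336.46 − 319.29) / 1060 = 17.17 / 1060 = 0.01620.
Darcy flux q = K · i = 0.2520 × 0.01620 = 0.004082 m/day.
Seepage velocity v = q / n_e = 0.004082 / 0.17 = 0.02401 m/day.
Travel time t = L / v = 1060 / 0.02401 = 44146 days = 120.9 years.

121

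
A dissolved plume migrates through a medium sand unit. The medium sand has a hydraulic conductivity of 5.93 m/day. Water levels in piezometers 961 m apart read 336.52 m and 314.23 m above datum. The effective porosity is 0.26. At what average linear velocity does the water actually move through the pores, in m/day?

Hydraulic gradient i = (336.52 − 314.23) / 961 = 22.29 / 961 = 0.02319.
Darcy flux q = K · i = 5.930 × 0.02319 = 0.1375 m/day.
Seepage velocity v = q / n_e = 0.1375 / 0.26 = 0.5290 m/day.

0.529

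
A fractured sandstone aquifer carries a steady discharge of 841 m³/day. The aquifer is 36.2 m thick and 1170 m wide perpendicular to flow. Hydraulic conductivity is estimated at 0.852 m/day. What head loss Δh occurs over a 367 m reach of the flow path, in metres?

Cross-sectional area A = 1170 × 36.2 = 42354 m².
From Q = K·A·i, i = Q / (K·A) = 841 / (0.8520 × 42354) = 0.02331.
Head loss Δh = i · L = 0.02331 × 367 = 8.553 m.

8.55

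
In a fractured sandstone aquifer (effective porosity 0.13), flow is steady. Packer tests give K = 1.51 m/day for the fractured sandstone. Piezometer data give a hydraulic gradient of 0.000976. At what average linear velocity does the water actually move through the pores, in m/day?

Hydraulic gradient i = 0.000976.
Darcy flux q = K · i = 1.510 × 0.0009760 = 0.001474 m/day.
Seepage velocity v = q / n_e = 0.001474 / 0.13 = 0.01134 m/day.

0.0113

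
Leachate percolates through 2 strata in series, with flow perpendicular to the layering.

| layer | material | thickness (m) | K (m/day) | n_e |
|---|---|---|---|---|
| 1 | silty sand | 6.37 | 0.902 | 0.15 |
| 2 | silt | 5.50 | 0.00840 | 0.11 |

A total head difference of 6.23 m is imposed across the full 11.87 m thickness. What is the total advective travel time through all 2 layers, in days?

With flow normal to the layers, continuity requires the same specific discharge q through every layer.
Σ(b_i/K_i) = 6.37/0.902 + 5.50/0.00840 = 661.8 d.
q = Δh / Σ(b_i/K_i) = 6.23 / 661.8 = 0.009413 m/day.
In each layer the seepage velocity is v_i = q/n_i, so the layer transit time is t_i = b_i·n_i / q:
  layer 1 (silty sand): t_1 = 6.37 × 0.15 / 0.009413 = 101.5 d
  layer 2 (silt): t_2 = 5.50 × 0.11 / 0.009413 = 64.27 d
Total t = Σ t_i = 165.8 days.

166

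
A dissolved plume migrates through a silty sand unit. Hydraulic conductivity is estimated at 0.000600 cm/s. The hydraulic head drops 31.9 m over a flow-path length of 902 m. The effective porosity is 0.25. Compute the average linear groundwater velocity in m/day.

Convert K: 0.000600 cm/s × 864 = 0.5184 m/day.
Hydraulic gradient i = Δh / L = 31.9 / 902 = 0.03537.
Darcy flux q = K · i = 0.5184 × 0.03537 = 0.01833 m/day.
Seepage velocity v = q / n_e = 0.01833 / 0.25 = 0.07333 m/day.

0.0733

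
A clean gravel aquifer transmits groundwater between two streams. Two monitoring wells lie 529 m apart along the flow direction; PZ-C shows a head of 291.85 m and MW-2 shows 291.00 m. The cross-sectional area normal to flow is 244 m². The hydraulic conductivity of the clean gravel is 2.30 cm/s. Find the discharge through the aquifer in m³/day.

779

Convert K: 2.30 cm/s × 864 = 1987 m/day.
Hydraulic gradient i = (291.85 − 291.00) / 529 = 0.85 / 529 = 0.001607.
Darcy's law: Q = K · A · i = 1987 × 244.0 × 0.001607 = 779.1 m³/day.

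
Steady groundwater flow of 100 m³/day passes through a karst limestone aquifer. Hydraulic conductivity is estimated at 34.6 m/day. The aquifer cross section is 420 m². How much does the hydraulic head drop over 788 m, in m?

5.42

From Q = K·A·i, i = Q / (K·A) = 100 / (34.60 × 420.0) = 0.006881.
Head loss Δh = i · L = 0.006881 × 788 = 5.423 m.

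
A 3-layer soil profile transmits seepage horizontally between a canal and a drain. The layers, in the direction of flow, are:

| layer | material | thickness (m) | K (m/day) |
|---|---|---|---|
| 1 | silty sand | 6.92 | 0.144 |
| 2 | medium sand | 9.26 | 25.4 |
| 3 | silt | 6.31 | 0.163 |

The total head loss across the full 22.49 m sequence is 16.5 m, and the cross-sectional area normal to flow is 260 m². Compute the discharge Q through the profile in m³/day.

Flow is perpendicular to layering, so the layers act in series and the equivalent K is the thickness-weighted harmonic mean.
Total thickness L = 6.92 + 9.26 + 6.31 = 22.49 m.
Σ(b_i/K_i) = 6.92/0.144 + 9.26/25.4 + 6.31/0.163 = 87.13 d.
K_eq = L / Σ(b_i/K_i) = 22.49 / 87.13 = 0.2581 m/day.
Q = K_eq · A · (Δh/L) = 0.2581 × 260 × (16.5/22.49) = 49.24 m³/day.

49.2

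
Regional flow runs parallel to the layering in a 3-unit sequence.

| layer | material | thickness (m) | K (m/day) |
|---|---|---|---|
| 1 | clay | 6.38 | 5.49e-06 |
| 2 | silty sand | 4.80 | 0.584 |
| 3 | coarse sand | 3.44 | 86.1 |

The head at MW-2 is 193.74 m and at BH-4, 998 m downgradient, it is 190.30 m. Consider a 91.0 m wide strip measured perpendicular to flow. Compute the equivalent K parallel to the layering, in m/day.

20.5

Flow is parallel to layering, so each bed carries its own Darcy discharge and the transmissivities add.
Σ(K_i·b_i) = 5.49e-06×6.38 + 0.584×4.80 + 86.1×3.44 = 299.0 m²/day.
Total thickness b = 14.62 m, so K_eq = Σ(K_i·b_i)/b = 20.45 m/day.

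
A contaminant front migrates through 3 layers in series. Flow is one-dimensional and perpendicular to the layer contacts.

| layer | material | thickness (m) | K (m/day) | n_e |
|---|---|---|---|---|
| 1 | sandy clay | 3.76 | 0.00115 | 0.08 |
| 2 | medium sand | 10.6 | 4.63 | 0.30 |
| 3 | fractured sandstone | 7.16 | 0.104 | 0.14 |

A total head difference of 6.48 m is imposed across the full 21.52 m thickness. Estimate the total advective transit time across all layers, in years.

6.33

With flow normal to the layers, continuity requires the same specific discharge q through every layer.
Σ(b_i/K_i) = 3.76/0.00115 + 10.6/4.63 + 7.16/0.104 = 3341 d.
q = Δh / Σ(b_i/K_i) = 6.48 / 3341 = 0.001940 m/day.
In each layer the seepage velocity is v_i = q/n_i, so the layer transit time is t_i = b_i·n_i / q:
  layer 1 (sandy clay): t_1 = 3.76 × 0.08 / 0.001940 = 155.1 d
  layer 2 (medium sand): t_2 = 10.6 × 0.30 / 0.001940 = 1639 d
  layer 3 (fractured sandstone): t_3 = 7.16 × 0.14 / 0.001940 = 516.8 d
Total t = Σ t_i = 2311 days = 6.328 years.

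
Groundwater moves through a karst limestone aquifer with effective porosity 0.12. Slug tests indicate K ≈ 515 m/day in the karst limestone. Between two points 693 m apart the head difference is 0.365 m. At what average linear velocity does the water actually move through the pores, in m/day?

Hydraulic gradient i = Δh / L = 0.365 / 693 = 0.0005267.
Darcy flux q = K · i = 515.0 × 0.0005267 = 0.2712 m/day.
Seepage velocity v = q / n_e = 0.2712 / 0.12 = 2.260 m/day.

2.26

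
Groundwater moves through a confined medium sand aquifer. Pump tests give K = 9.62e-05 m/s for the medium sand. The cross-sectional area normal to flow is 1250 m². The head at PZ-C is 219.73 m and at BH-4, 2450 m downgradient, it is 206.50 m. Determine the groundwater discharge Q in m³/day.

Convert K: 9.62e-05 m/s × 86400 = 8.312 m/day.
Hydraulic gradient i = (219.73 − 206.50) / 2450 = 13.23 / 2450 = 0.005400.
Darcy's law: Q = K · A · i = 8.312 × 1250 × 0.005400 = 56.10 m³/day.

56.1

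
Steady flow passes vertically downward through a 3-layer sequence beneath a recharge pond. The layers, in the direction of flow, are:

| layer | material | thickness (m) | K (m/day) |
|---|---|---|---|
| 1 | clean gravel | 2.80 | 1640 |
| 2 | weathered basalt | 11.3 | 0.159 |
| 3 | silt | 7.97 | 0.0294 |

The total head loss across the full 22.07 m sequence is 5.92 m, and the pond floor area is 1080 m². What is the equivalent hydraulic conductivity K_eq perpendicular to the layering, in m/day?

Flow is perpendicular to layering, so the layers act in series and the equivalent K is the thickness-weighted harmonic mean.
Total thickness L = 2.80 + 11.3 + 7.97 = 22.07 m.
Σ(b_i/K_i) = 2.80/1640 + 11.3/0.159 + 7.97/0.0294 = 342.2 d.
K_eq = L / Σ(b_i/K_i) = 22.07 / 342.2 = 0.06450 m/day.

0.0645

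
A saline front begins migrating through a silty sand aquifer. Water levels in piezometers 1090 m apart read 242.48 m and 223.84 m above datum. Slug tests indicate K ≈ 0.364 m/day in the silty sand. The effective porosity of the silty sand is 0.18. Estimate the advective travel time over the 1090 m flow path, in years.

Hydraulic gradient i = (242.48 − 223.84) / 1090 = 18.64 / 1090 = 0.01710.
Darcy flux q = K · i = 0.3640 × 0.01710 = 0.006225 m/day.
Seepage velocity v = q / n_e = 0.006225 / 0.18 = 0.03458 m/day.
Travel time t = L / v = 1090 / 0.03458 = 31519 days = 86.30 years.

86.3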